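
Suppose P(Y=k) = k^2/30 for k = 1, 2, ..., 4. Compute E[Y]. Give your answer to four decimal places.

3.3333

E[Y] = Σ y·P(Y=y)
 = 1·1/30 + 2·2/15 + 3·3/10 + 4·8/15
 = 1/30 + 4/15 + 9/10 + 32/15
 = 10/3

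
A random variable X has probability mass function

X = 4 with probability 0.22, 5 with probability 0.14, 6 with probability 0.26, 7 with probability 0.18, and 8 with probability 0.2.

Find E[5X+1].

E[5X+1] = Σ (5x+1)·P(X=x)
 = 21·0.22 + 26·0.14 + 31·0.26 + 36·0.18 + 41·0.2
 = 4.62 + 3.64 + 8.06 + 6.48 + 8.2
 = 31

31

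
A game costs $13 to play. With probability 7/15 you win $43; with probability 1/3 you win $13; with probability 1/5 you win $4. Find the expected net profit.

12.2

E[payout] = 43·7/15 + 13·1/3 + 4·1/5
 = 301/15 + 13/3 + 4/5
 = 126/5
Net = 126/5 - 13 = 61/5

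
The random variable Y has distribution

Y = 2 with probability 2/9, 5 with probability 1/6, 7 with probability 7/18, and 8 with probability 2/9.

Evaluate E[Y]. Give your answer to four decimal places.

E[Y] = Σ y·P(Y=y)
 = 2·2/9 + 5·1/6 + 7·7/18 + 8·2/9
 = 4/9 + 5/6 + 49/18 + 16/9
 = 52/9

5.7778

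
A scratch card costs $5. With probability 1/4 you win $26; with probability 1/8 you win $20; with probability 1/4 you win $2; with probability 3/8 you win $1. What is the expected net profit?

E[payout] = 26·1/4 + 20·1/8 + 2·1/4 + 1·3/8
 = 13/2 + 5/2 + 1/2 + 3/8
 = 79/8
Net = 79/8 - 5 = 39/8

4.875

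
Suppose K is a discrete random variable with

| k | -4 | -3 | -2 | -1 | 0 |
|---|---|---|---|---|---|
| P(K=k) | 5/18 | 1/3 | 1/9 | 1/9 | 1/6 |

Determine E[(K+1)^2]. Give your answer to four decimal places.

4.1111

E[(K+1)^2] = Σ (k+1)^2·P(K=k)
 = 9·5/18 + 4·1/3 + 1·1/9 + 0·1/9 + 1·1/6
 = 5/2 + 4/3 + 1/9 + 0 + 1/6
 = 37/9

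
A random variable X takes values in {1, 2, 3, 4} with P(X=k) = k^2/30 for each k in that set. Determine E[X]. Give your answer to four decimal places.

E[X] = Σ x·P(X=x)
 = 1·1/30 + 2·2/15 + 3·3/10 + 4·8/15
 = 1/30 + 4/15 + 9/10 + 32/15
 = 10/3

3.3333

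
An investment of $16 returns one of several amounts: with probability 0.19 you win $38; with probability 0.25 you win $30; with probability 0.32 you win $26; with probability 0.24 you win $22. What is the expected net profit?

12.32

E[payout] = 38·0.19 + 30·0.25 + 26·0.32 + 22·0.24
 = 7.22 + 7.5 + 8.32 + 5.28
 = 28.32
Net = 28.32 - 16 = 12.32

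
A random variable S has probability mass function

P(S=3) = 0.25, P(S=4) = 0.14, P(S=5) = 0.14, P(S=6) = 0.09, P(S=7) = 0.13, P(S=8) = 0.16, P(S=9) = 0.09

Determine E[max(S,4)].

E[max(S,4)] = Σ max(s,4)·P(S=s)
 = 4·0.25 + 4·0.14 + 5·0.14 + 6·0.09 + 7·0.13 + 8·0.16 + 9·0.09
 = 1 + 0.56 + 0.7 + 0.54 + 0.91 + 1.28 + 0.81
 = 5.8

5.8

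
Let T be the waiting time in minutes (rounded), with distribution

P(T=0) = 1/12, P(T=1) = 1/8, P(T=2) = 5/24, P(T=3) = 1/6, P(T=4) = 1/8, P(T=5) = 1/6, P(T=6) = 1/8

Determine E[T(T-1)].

E[T(T-1)] = Σ t(t-1)·P(T=t)
 = 0·1/12 + 0·1/8 + 2·5/24 + 6·1/6 + 12·1/8 + 20·1/6 + 30·1/8
 = 0 + 0 + 5/12 + 1 + 3/2 + 10/3 + 15/4
 = 10

10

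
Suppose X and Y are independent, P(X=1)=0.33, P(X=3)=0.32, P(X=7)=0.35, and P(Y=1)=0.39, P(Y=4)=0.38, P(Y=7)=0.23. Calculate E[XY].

E[XY] = Σ_x Σ_y xy · P(X=x)P(Y=y)
 = 1·0.1287 + 4·0.1254 + 7·0.0759 + 3·0.1248 + 12·0.1216 + 21·0.0736 + 7·0.1365 + 28·0.133 + 49·0.0805
 = 0.1287 + 0.5016 + 0.5313 + 0.3744 + 1.4592 + 1.5456 + 0.9555 + 3.724 + 3.9445
 = 13.1648

13.1648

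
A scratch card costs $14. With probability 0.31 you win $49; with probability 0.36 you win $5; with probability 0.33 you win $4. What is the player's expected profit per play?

4.31

E[payout] = 49·0.31 + 5·0.36 + 4·0.33
 = 15.19 + 1.8 + 1.32
 = 18.31
Net = 18.31 - 14 = 4.31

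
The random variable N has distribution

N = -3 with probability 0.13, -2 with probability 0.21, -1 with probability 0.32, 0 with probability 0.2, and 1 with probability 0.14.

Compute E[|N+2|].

1.27

E[|N+2|] = Σ |n+2|·P(N=n)
 = 1·0.13 + 0·0.21 + 1·0.32 + 2·0.2 + 3·0.14
 = 0.13 + 0 + 0.32 + 0.4 + 0.42
 = 1.27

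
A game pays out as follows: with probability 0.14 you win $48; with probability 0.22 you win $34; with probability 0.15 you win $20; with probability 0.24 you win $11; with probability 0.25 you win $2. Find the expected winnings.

E[payout] = 48·0.14 + 34·0.22 + 20·0.15 + 11·0.24 + 2·0.25
 = 6.72 + 7.48 + 3 + 2.64 + 0.5
 = 20.34

20.34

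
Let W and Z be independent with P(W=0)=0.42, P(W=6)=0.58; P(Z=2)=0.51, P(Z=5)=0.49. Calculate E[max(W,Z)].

4.9374

E[max(W,Z)] = Σ_w Σ_z max(w,z) · P(W=w)P(Z=z)
 = 2·0.2142 + 5·0.2058 + 6·0.2958 + 6·0.2842
 = 0.4284 + 1.029 + 1.7748 + 1.7052
 = 4.9374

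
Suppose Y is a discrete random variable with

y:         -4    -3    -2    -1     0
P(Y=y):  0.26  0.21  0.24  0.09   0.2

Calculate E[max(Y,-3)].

E[max(Y,-3)] = Σ max(y,-3)·P(Y=y)
 = (-3)·0.26 + (-3)·0.21 + (-2)·0.24 + (-1)·0.09 + 0·0.2
 = (-0.78) + (-0.63) + (-0.48) + (-0.09) + 0
 = -1.98

-1.98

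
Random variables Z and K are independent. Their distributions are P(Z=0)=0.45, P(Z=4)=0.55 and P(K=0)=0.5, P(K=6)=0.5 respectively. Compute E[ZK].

6.6

E[ZK] = Σ_z Σ_k zk · P(Z=z)P(K=k)
 = 0·0.225 + 0·0.225 + 0·0.275 + 24·0.275
 = 0 + 0 + 0 + 6.6
 = 6.6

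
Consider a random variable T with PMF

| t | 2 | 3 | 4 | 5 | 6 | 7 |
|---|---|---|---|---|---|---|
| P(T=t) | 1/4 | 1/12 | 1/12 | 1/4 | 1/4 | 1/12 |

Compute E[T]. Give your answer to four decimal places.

E[T] = Σ t·P(T=t)
 = 2·1/4 + 3·1/12 + 4·1/12 + 5·1/4 + 6·1/4 + 7·1/12
 = 1/2 + 1/4 + 1/3 + 5/4 + 3/2 + 7/12
 = 53/12

4.4167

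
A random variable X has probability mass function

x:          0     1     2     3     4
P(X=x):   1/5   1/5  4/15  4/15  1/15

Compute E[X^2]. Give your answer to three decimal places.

E[X^2] = Σ x^2·P(X=x)
 = 0·1/5 + 1·1/5 + 4·4/15 + 9·4/15 + 16·1/15
 = 0 + 1/5 + 16/15 + 12/5 + 16/15
 = 71/15

4.733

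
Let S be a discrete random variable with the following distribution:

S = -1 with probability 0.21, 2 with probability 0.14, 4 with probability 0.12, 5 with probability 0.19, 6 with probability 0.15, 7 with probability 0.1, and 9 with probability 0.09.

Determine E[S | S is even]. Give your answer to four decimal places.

4.0488

P(S is even) = 0.14 + 0.12 + 0.15 = 0.41.
E[S | S is even] = [2·0.14 + 4·0.12 + 6·0.15] / 0.41
 = 1.66 / 0.41
 = 166/41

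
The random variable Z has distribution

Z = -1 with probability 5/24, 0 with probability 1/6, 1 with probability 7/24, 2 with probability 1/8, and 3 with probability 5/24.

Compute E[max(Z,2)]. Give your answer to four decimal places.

2.2083

E[max(Z,2)] = Σ max(z,2)·P(Z=z)
 = 2·5/24 + 2·1/6 + 2·7/24 + 2·1/8 + 3·5/24
 = 5/12 + 1/3 + 7/12 + 1/4 + 5/8
 = 53/24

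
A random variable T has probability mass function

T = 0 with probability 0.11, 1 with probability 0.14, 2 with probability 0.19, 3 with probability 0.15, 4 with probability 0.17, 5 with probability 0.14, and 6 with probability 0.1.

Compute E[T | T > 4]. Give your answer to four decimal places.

P(T > 4) = 0.14 + 0.1 = 0.24.
E[T | T > 4] = [5·0.14 + 6·0.1] / 0.24
 = 1.3 / 0.24
 = 65/12

5.4167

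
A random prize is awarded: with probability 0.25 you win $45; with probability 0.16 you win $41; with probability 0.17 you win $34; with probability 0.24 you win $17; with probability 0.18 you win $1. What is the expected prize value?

27.85

E[payout] = 45·0.25 + 41·0.16 + 34·0.17 + 17·0.24 + 1·0.18
 = 11.25 + 6.56 + 5.78 + 4.08 + 0.18
 = 27.85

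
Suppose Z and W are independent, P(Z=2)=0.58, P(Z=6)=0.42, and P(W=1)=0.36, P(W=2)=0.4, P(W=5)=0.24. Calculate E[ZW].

E[ZW] = Σ_z Σ_w zw · P(Z=z)P(W=w)
 = 2·0.2088 + 4·0.232 + 10·0.1392 + 6·0.1512 + 12·0.168 + 30·0.1008
 = 0.4176 + 0.928 + 1.392 + 0.9072 + 2.016 + 3.024
 = 8.6848

8.6848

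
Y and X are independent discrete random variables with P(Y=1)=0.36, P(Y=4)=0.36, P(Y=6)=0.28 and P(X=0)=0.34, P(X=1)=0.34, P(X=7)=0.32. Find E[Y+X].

6.06

E[Y+X] = Σ_y Σ_x (y+x) · P(Y=y)P(X=x)
 = 1·0.1224 + 2·0.1224 + 8·0.1152 + 4·0.1224 + 5·0.1224 + 11·0.1152 + 6·0.0952 + 7·0.0952 + 13·0.0896
 = 0.1224 + 0.2448 + 0.9216 + 0.4896 + 0.612 + 1.2672 + 0.5712 + 0.6664 + 1.1648
 = 6.06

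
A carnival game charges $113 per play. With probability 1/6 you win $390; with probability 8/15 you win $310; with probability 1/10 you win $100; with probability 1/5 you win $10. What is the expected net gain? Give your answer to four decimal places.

E[payout] = 390·1/6 + 310·8/15 + 100·1/10 + 10·1/5
 = 65 + 496/3 + 10 + 2
 = 727/3
Net = 727/3 - 113 = 388/3

129.3333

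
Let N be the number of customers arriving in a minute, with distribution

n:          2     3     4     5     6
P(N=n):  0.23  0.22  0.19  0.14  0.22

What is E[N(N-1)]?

E[N(N-1)] = Σ n(n-1)·P(N=n)
 = 2·0.23 + 6·0.22 + 12·0.19 + 20·0.14 + 30·0.22
 = 0.46 + 1.32 + 2.28 + 2.8 + 6.6
 = 13.46

13.46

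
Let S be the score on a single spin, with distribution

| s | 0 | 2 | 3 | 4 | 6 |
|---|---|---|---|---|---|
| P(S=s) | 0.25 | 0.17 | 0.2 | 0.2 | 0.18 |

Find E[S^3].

E[S^3] = Σ s^3·P(S=s)
 = 0·0.25 + 8·0.17 + 27·0.2 + 64·0.2 + 216·0.18
 = 0 + 1.36 + 5.4 + 12.8 + 38.88
 = 58.44

58.44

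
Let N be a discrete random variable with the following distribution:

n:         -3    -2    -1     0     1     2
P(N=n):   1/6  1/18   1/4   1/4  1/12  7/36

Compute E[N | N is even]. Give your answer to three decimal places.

P(N is even) = 1/18 + 1/4 + 7/36 = 1/2.
E[N | N is even] = [(-2)·1/18 + 0·1/4 + 2·7/36] / (1/2)
 = 5/18 / (1/2)
 = 5/9

0.556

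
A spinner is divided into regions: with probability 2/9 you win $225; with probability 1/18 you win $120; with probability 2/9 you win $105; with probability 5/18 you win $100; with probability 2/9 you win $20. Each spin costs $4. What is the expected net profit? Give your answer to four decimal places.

E[payout] = 225·2/9 + 120·1/18 + 105·2/9 + 100·5/18 + 20·2/9
 = 50 + 20/3 + 70/3 + 250/9 + 40/9
 = 1010/9
Net = 1010/9 - 4 = 974/9

108.2222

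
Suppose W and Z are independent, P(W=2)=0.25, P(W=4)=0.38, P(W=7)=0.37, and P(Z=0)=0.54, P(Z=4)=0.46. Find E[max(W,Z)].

4.84

E[max(W,Z)] = Σ_w Σ_z max(w,z) · P(W=w)P(Z=z)
 = 2·0.135 + 4·0.115 + 4·0.2052 + 4·0.1748 + 7·0.1998 + 7·0.1702
 = 0.27 + 0.46 + 0.8208 + 0.6992 + 1.3986 + 1.1914
 = 4.84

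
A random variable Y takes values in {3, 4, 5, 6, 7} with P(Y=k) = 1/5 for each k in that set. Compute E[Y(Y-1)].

E[Y(Y-1)] = Σ y(y-1)·P(Y=y)
 = 6·1/5 + 12·1/5 + 20·1/5 + 30·1/5 + 42·1/5
 = 6/5 + 12/5 + 4 + 6 + 42/5
 = 22

22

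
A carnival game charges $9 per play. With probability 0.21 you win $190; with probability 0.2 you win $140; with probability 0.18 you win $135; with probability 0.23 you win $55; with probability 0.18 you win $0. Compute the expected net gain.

95.85

E[payout] = 190·0.21 + 140·0.2 + 135·0.18 + 55·0.23 + 0·0.18
 = 39.9 + 28 + 24.3 + 12.65 + 0
 = 104.85
Net = 104.85 - 9 = 95.85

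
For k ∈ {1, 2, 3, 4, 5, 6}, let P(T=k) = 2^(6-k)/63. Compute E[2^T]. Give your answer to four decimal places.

6.0952

E[2^T] = Σ 2^t·P(T=t)
 = 2·32/63 + 4·16/63 + 8·8/63 + 16·4/63 + 32·2/63 + 64·1/63
 = 64/63 + 64/63 + 64/63 + 64/63 + 64/63 + 64/63
 = 128/21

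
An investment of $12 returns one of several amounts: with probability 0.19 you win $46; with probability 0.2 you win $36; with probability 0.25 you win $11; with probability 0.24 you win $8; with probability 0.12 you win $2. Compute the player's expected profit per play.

8.85

E[payout] = 46·0.19 + 36·0.2 + 11·0.25 + 8·0.24 + 2·0.12
 = 8.74 + 7.2 + 2.75 + 1.92 + 0.24
 = 20.85
Net = 20.85 - 12 = 8.85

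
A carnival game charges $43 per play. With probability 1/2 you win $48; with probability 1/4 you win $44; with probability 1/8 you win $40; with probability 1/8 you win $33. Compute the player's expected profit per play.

E[payout] = 48·1/2 + 44·1/4 + 40·1/8 + 33·1/8
 = 24 + 11 + 5 + 33/8
 = 353/8
Net = 353/8 - 43 = 9/8

1.125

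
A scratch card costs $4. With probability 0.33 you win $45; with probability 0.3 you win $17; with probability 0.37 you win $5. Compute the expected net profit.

17.8

E[payout] = 45·0.33 + 17·0.3 + 5·0.37
 = 14.85 + 5.1 + 1.85
 = 21.8
Net = 21.8 - 4 = 17.8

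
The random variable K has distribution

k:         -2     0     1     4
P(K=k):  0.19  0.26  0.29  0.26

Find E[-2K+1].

-0.9

E[-2K+1] = Σ (-2k+1)·P(K=k)
 = 5·0.19 + 1·0.26 + (-1)·0.29 + (-7)·0.26
 = 0.95 + 0.26 + (-0.29) + (-1.82)
 = -0.9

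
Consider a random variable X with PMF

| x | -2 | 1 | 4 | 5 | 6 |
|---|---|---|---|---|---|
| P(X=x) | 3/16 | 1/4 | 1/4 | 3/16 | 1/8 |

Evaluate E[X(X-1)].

11.625

E[X(X-1)] = Σ x(x-1)·P(X=x)
 = 6·3/16 + 0·1/4 + 12·1/4 + 20·3/16 + 30·1/8
 = 9/8 + 0 + 3 + 15/4 + 15/4
 = 93/8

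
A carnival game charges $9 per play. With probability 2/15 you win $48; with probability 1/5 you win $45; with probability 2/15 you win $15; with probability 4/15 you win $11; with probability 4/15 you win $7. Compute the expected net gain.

13.2

E[payout] = 48·2/15 + 45·1/5 + 15·2/15 + 11·4/15 + 7·4/15
 = 32/5 + 9 + 2 + 44/15 + 28/15
 = 111/5
Net = 111/5 - 9 = 66/5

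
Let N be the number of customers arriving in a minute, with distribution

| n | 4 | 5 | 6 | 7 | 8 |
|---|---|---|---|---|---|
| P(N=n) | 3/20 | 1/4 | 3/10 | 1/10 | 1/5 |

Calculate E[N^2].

E[N^2] = Σ n^2·P(N=n)
 = 16·3/20 + 25·1/4 + 36·3/10 + 49·1/10 + 64·1/5
 = 12/5 + 25/4 + 54/5 + 49/10 + 64/5
 = 743/20

37.15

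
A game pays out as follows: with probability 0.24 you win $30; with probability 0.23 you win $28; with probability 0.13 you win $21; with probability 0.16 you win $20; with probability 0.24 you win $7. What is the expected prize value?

E[payout] = 30·0.24 + 28·0.23 + 21·0.13 + 20·0.16 + 7·0.24
 = 7.2 + 6.44 + 2.73 + 3.2 + 1.68
 = 21.25

21.25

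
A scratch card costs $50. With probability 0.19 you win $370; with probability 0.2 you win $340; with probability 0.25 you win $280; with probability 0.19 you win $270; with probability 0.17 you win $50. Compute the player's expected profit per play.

E[payout] = 370·0.19 + 340·0.2 + 280·0.25 + 270·0.19 + 50·0.17
 = 70.3 + 68 + 70 + 51.3 + 8.5
 = 268.1
Net = 268.1 - 50 = 218.1

218.1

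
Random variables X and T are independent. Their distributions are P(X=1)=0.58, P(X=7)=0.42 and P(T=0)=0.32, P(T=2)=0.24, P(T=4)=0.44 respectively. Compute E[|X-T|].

E[|X-T|] = Σ_x Σ_t |x-t| · P(X=x)P(T=t)
 = 1·0.1856 + 1·0.1392 + 3·0.2552 + 7·0.1344 + 5·0.1008 + 3·0.1848
 = 0.1856 + 0.1392 + 0.7656 + 0.9408 + 0.504 + 0.5544
 = 3.0896

3.0896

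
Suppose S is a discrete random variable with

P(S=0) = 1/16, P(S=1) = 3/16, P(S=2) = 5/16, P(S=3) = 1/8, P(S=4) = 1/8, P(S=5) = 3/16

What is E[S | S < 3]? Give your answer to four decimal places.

1.4444

P(S < 3) = 1/16 + 3/16 + 5/16 = 9/16.
E[S | S < 3] = [0·1/16 + 1·3/16 + 2·5/16] / (9/16)
 = 13/16 / (9/16)
 = 13/9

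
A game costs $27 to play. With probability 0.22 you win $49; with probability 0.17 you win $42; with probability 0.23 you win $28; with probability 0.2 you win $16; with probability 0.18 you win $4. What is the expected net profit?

1.28

E[payout] = 49·0.22 + 42·0.17 + 28·0.23 + 16·0.2 + 4·0.18
 = 10.78 + 7.14 + 6.44 + 3.2 + 0.72
 = 28.28
Net = 28.28 - 27 = 1.28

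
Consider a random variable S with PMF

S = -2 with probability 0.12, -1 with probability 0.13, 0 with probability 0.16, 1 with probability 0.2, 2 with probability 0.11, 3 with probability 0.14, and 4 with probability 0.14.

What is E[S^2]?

4.75

E[S^2] = Σ s^2·P(S=s)
 = 4·0.12 + 1·0.13 + 0·0.16 + 1·0.2 + 4·0.11 + 9·0.14 + 16·0.14
 = 0.48 + 0.13 + 0 + 0.2 + 0.44 + 1.26 + 2.24
 = 4.75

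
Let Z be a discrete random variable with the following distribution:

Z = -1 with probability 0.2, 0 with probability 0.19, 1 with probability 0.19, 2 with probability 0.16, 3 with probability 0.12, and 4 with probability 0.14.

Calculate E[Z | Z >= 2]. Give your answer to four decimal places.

P(Z >= 2) = 0.16 + 0.12 + 0.14 = 0.42.
E[Z | Z >= 2] = [2·0.16 + 3·0.12 + 4·0.14] / 0.42
 = 1.24 / 0.42
 = 62/21

2.9524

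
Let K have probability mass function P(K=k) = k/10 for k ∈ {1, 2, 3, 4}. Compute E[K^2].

E[K^2] = Σ k^2·P(K=k)
 = 1·1/10 + 4·1/5 + 9·3/10 + 16·2/5
 = 1/10 + 4/5 + 27/10 + 32/5
 = 10

10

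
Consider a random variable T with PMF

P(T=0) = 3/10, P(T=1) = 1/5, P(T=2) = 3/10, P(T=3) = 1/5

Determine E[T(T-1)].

1.8

E[T(T-1)] = Σ t(t-1)·P(T=t)
 = 0·3/10 + 0·1/5 + 2·3/10 + 6·1/5
 = 0 + 0 + 3/5 + 6/5
 = 9/5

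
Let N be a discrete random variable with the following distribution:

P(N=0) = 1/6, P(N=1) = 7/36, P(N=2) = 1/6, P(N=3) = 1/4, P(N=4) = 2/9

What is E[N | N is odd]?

2.125

P(N is odd) = 7/36 + 1/4 = 4/9.
E[N | N is odd] = [1·7/36 + 3·1/4] / (4/9)
 = 17/18 / (4/9)
 = 17/8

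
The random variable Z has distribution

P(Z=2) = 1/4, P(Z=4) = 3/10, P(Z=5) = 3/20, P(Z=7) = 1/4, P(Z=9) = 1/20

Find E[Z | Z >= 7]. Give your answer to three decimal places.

P(Z >= 7) = 1/4 + 1/20 = 3/10.
E[Z | Z >= 7] = [7·1/4 + 9·1/20] / (3/10)
 = 11/5 / (3/10)
 = 22/3

7.333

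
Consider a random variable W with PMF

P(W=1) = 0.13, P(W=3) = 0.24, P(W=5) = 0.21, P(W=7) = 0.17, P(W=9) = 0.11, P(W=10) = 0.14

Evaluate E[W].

5.48

E[W] = Σ w·P(W=w)
 = 1·0.13 + 3·0.24 + 5·0.21 + 7·0.17 + 9·0.11 + 10·0.14
 = 0.13 + 0.72 + 1.05 + 1.19 + 0.99 + 1.4
 = 5.48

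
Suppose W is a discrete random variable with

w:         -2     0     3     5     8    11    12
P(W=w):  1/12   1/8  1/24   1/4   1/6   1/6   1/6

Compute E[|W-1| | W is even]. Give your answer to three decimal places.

6.231

P(W is even) = 1/12 + 1/8 + 1/6 + 1/6 = 13/24.
E[|W-1| | W is even] = [3·1/12 + 1·1/8 + 7·1/6 + 11·1/6] / (13/24)
 = 27/8 / (13/24)
 = 81/13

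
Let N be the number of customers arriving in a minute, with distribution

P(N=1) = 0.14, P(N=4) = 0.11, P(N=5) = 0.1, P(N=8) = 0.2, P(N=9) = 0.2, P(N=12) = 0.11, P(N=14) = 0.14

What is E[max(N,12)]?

12.28

E[max(N,12)] = Σ max(n,12)·P(N=n)
 = 12·0.14 + 12·0.11 + 12·0.1 + 12·0.2 + 12·0.2 + 12·0.11 + 14·0.14
 = 1.68 + 1.32 + 1.2 + 2.4 + 2.4 + 1.32 + 1.96
 = 12.28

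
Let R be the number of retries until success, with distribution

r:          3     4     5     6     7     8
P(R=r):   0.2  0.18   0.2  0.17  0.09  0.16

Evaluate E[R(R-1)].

E[R(R-1)] = Σ r(r-1)·P(R=r)
 = 6·0.2 + 12·0.18 + 20·0.2 + 30·0.17 + 42·0.09 + 56·0.16
 = 1.2 + 2.16 + 4 + 5.1 + 3.78 + 8.96
 = 25.2

25.2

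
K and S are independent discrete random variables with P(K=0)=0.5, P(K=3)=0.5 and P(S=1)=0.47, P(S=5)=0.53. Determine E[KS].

E[KS] = Σ_k Σ_s ks · P(K=k)P(S=s)
 = 0·0.235 + 0·0.265 + 3·0.235 + 15·0.265
 = 0 + 0 + 0.705 + 3.975
 = 4.68

4.68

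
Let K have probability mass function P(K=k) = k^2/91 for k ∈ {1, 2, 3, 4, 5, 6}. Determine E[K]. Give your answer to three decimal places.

E[K] = Σ k·P(K=k)
 = 1·1/91 + 2·4/91 + 3·9/91 + 4·16/91 + 5·25/91 + 6·36/91
 = 1/91 + 8/91 + 27/91 + 64/91 + 125/91 + 216/91
 = 63/13

4.846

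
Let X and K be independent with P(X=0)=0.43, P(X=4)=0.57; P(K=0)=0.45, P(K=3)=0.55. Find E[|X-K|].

2.049

E[|X-K|] = Σ_x Σ_k |x-k| · P(X=x)P(K=k)
 = 0·0.1935 + 3·0.2365 + 4·0.2565 + 1·0.3135
 = 0 + 0.7095 + 1.026 + 0.3135
 = 2.049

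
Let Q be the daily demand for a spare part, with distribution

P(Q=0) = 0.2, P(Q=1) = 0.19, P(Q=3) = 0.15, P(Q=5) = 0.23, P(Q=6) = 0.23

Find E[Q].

3.17

E[Q] = Σ q·P(Q=q)
 = 0·0.2 + 1·0.19 + 3·0.15 + 5·0.23 + 6·0.23
 = 0 + 0.19 + 0.45 + 1.15 + 1.38
 = 3.17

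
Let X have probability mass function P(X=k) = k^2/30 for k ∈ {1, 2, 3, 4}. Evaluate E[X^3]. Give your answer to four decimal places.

E[X^3] = Σ x^3·P(X=x)
 = 1·1/30 + 8·2/15 + 27·3/10 + 64·8/15
 = 1/30 + 16/15 + 81/10 + 512/15
 = 130/3

43.3333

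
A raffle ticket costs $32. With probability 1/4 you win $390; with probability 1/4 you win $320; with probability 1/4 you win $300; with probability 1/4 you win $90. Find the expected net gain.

E[payout] = 390·1/4 + 320·1/4 + 300·1/4 + 90·1/4
 = 195/2 + 80 + 75 + 45/2
 = 275
Net = 275 - 32 = 243

243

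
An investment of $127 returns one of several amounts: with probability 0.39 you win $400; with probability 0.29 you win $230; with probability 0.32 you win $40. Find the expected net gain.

E[payout] = 400·0.39 + 230·0.29 + 40·0.32
 = 156 + 66.7 + 12.8
 = 235.5
Net = 235.5 - 127 = 108.5

108.5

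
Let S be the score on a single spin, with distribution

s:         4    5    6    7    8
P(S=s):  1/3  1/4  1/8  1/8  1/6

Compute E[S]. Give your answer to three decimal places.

5.542

E[S] = Σ s·P(S=s)
 = 4·1/3 + 5·1/4 + 6·1/8 + 7·1/8 + 8·1/6
 = 4/3 + 5/4 + 3/4 + 7/8 + 4/3
 = 133/24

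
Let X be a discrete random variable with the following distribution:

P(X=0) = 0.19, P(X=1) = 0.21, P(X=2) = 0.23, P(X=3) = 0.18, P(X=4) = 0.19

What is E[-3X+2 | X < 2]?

0.425

P(X < 2) = 0.19 + 0.21 = 0.4.
E[-3X+2 | X < 2] = [2·0.19 + (-1)·0.21] / 0.4
 = 0.17 / 0.4
 = 17/40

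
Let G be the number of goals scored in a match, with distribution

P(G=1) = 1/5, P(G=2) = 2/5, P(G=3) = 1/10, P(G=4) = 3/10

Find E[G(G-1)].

E[G(G-1)] = Σ g(g-1)·P(G=g)
 = 0·1/5 + 2·2/5 + 6·1/10 + 12·3/10
 = 0 + 4/5 + 3/5 + 18/5
 = 5

5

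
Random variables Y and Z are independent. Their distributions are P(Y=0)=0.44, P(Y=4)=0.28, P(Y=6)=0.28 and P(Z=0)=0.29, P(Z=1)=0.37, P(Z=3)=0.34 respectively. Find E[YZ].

E[YZ] = Σ_y Σ_z yz · P(Y=y)P(Z=z)
 = 0·0.1276 + 0·0.1628 + 0·0.1496 + 0·0.0812 + 4·0.1036 + 12·0.0952 + 0·0.0812 + 6·0.1036 + 18·0.0952
 = 0 + 0 + 0 + 0 + 0.4144 + 1.1424 + 0 + 0.6216 + 1.7136
 = 3.892

3.892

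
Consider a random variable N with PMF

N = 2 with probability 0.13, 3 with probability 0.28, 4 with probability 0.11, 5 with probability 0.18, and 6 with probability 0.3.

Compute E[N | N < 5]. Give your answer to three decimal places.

P(N < 5) = 0.13 + 0.28 + 0.11 = 0.52.
E[N | N < 5] = [2·0.13 + 3·0.28 + 4·0.11] / 0.52
 = 1.54 / 0.52
 = 77/26

2.962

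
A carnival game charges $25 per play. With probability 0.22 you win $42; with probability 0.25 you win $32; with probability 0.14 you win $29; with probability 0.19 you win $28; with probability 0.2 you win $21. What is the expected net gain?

E[payout] = 42·0.22 + 32·0.25 + 29·0.14 + 28·0.19 + 21·0.2
 = 9.24 + 8 + 4.06 + 5.32 + 4.2
 = 30.82
Net = 30.82 - 25 = 5.82

5.82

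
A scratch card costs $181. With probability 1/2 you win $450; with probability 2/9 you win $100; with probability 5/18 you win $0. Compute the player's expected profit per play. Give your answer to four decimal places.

66.2222

E[payout] = 450·1/2 + 100·2/9 + 0·5/18
 = 225 + 200/9 + 0
 = 2225/9
Net = 2225/9 - 181 = 596/9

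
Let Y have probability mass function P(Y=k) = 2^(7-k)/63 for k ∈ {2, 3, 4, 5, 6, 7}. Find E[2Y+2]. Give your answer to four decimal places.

E[2Y+2] = Σ (2y+2)·P(Y=y)
 = 6·32/63 + 8·16/63 + 10·8/63 + 12·4/63 + 14·2/63 + 16·1/63
 = 64/21 + 128/63 + 80/63 + 16/21 + 4/9 + 16/63
 = 164/21

7.8095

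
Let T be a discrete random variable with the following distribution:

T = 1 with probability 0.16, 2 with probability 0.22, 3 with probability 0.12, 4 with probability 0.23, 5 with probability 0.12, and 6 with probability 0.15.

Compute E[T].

E[T] = Σ t·P(T=t)
 = 1·0.16 + 2·0.22 + 3·0.12 + 4·0.23 + 5·0.12 + 6·0.15
 = 0.16 + 0.44 + 0.36 + 0.92 + 0.6 + 0.9
 = 3.38

3.38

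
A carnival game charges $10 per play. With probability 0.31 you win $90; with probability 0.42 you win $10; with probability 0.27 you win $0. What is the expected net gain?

22.1

E[payout] = 90·0.31 + 10·0.42 + 0·0.27
 = 27.9 + 4.2 + 0
 = 32.1
Net = 32.1 - 10 = 22.1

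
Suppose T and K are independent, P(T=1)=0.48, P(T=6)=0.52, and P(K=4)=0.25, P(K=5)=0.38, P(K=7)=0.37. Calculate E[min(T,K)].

3.1424

E[min(T,K)] = Σ_t Σ_k min(t,k) · P(T=t)P(K=k)
 = 1·0.12 + 1·0.1824 + 1·0.1776 + 4·0.13 + 5·0.1976 + 6·0.1924
 = 0.12 + 0.1824 + 0.1776 + 0.52 + 0.988 + 1.1544
 = 3.1424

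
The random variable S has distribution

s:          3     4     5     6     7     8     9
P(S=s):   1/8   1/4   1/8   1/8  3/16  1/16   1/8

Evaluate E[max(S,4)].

E[max(S,4)] = Σ max(s,4)·P(S=s)
 = 4·1/8 + 4·1/4 + 5·1/8 + 6·1/8 + 7·3/16 + 8·1/16 + 9·1/8
 = 1/2 + 1 + 5/8 + 3/4 + 21/16 + 1/2 + 9/8
 = 93/16

5.8125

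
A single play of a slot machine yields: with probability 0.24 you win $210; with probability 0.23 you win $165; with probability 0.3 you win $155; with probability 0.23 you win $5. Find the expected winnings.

E[payout] = 210·0.24 + 165·0.23 + 155·0.3 + 5·0.23
 = 50.4 + 37.95 + 46.5 + 1.15
 = 136

136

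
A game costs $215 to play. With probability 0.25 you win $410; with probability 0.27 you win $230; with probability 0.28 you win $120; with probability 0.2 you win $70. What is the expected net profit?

E[payout] = 410·0.25 + 230·0.27 + 120·0.28 + 70·0.2
 = 102.5 + 62.1 + 33.6 + 14
 = 212.2
Net = 212.2 - 215 = -2.8

-2.8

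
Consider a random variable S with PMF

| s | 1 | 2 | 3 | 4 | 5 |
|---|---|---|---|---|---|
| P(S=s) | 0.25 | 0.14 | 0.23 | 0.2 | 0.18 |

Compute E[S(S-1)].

7.66

E[S(S-1)] = Σ s(s-1)·P(S=s)
 = 0·0.25 + 2·0.14 + 6·0.23 + 12·0.2 + 20·0.18
 = 0 + 0.28 + 1.38 + 2.4 + 3.6
 = 7.66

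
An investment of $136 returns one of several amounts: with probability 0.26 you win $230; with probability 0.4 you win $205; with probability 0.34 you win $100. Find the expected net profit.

E[payout] = 230·0.26 + 205·0.4 + 100·0.34
 = 59.8 + 82 + 34
 = 175.8
Net = 175.8 - 136 = 39.8

39.8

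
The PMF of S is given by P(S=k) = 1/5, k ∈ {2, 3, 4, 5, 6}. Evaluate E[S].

E[S] = Σ s·P(S=s)
 = 2·1/5 + 3·1/5 + 4·1/5 + 5·1/5 + 6·1/5
 = 2/5 + 3/5 + 4/5 + 1 + 6/5
 = 4

4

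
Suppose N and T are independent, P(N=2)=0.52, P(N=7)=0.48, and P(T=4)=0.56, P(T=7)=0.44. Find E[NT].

E[NT] = Σ_n Σ_t nt · P(N=n)P(T=t)
 = 8·0.2912 + 14·0.2288 + 28·0.2688 + 49·0.2112
 = 2.3296 + 3.2032 + 7.5264 + 10.3488
 = 23.408

23.408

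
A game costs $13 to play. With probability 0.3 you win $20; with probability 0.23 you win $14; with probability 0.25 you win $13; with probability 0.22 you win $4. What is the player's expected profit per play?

E[payout] = 20·0.3 + 14·0.23 + 13·0.25 + 4·0.22
 = 6 + 3.22 + 3.25 + 0.88
 = 13.35
Net = 13.35 - 13 = 0.35

0.35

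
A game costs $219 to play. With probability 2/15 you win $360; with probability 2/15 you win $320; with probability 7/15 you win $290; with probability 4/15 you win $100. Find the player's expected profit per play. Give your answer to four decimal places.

E[payout] = 360·2/15 + 320·2/15 + 290·7/15 + 100·4/15
 = 48 + 128/3 + 406/3 + 80/3
 = 758/3
Net = 758/3 - 219 = 101/3

33.6667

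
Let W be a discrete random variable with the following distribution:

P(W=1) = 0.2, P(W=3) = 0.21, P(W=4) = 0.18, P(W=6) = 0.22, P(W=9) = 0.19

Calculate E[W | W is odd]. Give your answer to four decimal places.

4.2333

P(W is odd) = 0.2 + 0.21 + 0.19 = 0.6.
E[W | W is odd] = [1·0.2 + 3·0.21 + 9·0.19] / 0.6
 = 2.54 / 0.6
 = 127/30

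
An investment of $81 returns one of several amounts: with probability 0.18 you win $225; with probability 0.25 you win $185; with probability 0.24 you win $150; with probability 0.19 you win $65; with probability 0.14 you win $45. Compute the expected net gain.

60.4

E[payout] = 225·0.18 + 185·0.25 + 150·0.24 + 65·0.19 + 45·0.14
 = 40.5 + 46.25 + 36 + 12.35 + 6.3
 = 141.4
Net = 141.4 - 81 = 60.4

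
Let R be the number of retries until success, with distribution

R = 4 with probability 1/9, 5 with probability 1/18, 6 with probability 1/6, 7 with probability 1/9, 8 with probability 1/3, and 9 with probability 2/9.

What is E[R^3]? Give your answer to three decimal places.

420.833

E[R^3] = Σ r^3·P(R=r)
 = 64·1/9 + 125·1/18 + 216·1/6 + 343·1/9 + 512·1/3 + 729·2/9
 = 64/9 + 125/18 + 36 + 343/9 + 512/3 + 162
 = 2525/6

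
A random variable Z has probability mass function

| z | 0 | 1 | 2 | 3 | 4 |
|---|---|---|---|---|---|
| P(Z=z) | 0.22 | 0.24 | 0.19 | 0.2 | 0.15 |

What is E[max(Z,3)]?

E[max(Z,3)] = Σ max(z,3)·P(Z=z)
 = 3·0.22 + 3·0.24 + 3·0.19 + 3·0.2 + 4·0.15
 = 0.66 + 0.72 + 0.57 + 0.6 + 0.6
 = 3.15

3.15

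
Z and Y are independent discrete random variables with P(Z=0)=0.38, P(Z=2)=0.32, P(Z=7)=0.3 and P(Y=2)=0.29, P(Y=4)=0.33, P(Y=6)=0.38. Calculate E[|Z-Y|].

E[|Z-Y|] = Σ_z Σ_y |z-y| · P(Z=z)P(Y=y)
 = 2·0.1102 + 4·0.1254 + 6·0.1444 + 0·0.0928 + 2·0.1056 + 4·0.1216 + 5·0.087 + 3·0.099 + 1·0.114
 = 0.2204 + 0.5016 + 0.8664 + 0 + 0.2112 + 0.4864 + 0.435 + 0.297 + 0.114
 = 3.132

3.132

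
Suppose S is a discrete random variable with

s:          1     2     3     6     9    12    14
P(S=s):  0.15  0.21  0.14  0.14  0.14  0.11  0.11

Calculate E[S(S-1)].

50.08

E[S(S-1)] = Σ s(s-1)·P(S=s)
 = 0·0.15 + 2·0.21 + 6·0.14 + 30·0.14 + 72·0.14 + 132·0.11 + 182·0.11
 = 0 + 0.42 + 0.84 + 4.2 + 10.08 + 14.52 + 20.02
 = 50.08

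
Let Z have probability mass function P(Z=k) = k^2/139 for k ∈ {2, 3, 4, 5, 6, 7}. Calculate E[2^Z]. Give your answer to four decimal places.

69.9281

E[2^Z] = Σ 2^z·P(Z=z)
 = 4·4/139 + 8·9/139 + 16·16/139 + 32·25/139 + 64·36/139 + 128·49/139
 = 16/139 + 72/139 + 256/139 + 800/139 + 2304/139 + 6272/139
 = 9720/139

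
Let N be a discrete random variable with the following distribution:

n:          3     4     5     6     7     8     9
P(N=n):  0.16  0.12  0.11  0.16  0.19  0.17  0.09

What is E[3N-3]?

E[3N-3] = Σ (3n-3)·P(N=n)
 = 6·0.16 + 9·0.12 + 12·0.11 + 15·0.16 + 18·0.19 + 21·0.17 + 24·0.09
 = 0.96 + 1.08 + 1.32 + 2.4 + 3.42 + 3.57 + 2.16
 = 14.91

14.91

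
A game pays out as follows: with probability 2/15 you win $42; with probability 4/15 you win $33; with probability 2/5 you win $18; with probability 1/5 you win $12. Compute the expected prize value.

E[payout] = 42·2/15 + 33·4/15 + 18·2/5 + 12·1/5
 = 28/5 + 44/5 + 36/5 + 12/5
 = 24

24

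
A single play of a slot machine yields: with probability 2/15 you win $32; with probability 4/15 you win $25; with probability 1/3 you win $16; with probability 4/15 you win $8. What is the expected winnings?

18.4

E[payout] = 32·2/15 + 25·4/15 + 16·1/3 + 8·4/15
 = 64/15 + 20/3 + 16/3 + 32/15
 = 92/5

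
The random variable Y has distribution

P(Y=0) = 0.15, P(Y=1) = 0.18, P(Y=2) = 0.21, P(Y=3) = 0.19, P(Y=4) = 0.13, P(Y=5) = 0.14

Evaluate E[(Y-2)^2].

2.75

E[(Y-2)^2] = Σ (y-2)^2·P(Y=y)
 = 4·0.15 + 1·0.18 + 0·0.21 + 1·0.19 + 4·0.13 + 9·0.14
 = 0.6 + 0.18 + 0 + 0.19 + 0.52 + 1.26
 = 2.75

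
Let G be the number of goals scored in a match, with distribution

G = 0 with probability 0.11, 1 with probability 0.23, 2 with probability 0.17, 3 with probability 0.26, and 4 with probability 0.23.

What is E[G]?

E[G] = Σ g·P(G=g)
 = 0·0.11 + 1·0.23 + 2·0.17 + 3·0.26 + 4·0.23
 = 0 + 0.23 + 0.34 + 0.78 + 0.92
 = 2.27

2.27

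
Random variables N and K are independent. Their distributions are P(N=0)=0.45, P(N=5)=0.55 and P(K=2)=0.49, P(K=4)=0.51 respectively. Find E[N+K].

5.77

E[N+K] = Σ_n Σ_k (n+k) · P(N=n)P(K=k)
 = 2·0.2205 + 4·0.2295 + 7·0.2695 + 9·0.2805
 = 0.441 + 0.918 + 1.8865 + 2.5245
 = 5.77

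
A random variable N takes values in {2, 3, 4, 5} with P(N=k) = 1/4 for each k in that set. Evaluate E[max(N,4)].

4.25

E[max(N,4)] = Σ max(n,4)·P(N=n)
 = 4·1/4 + 4·1/4 + 4·1/4 + 5·1/4
 = 1 + 1 + 1 + 5/4
 = 17/4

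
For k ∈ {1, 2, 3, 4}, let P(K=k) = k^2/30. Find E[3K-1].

9

E[3K-1] = Σ (3k-1)·P(K=k)
 = 2·1/30 + 5·2/15 + 8·3/10 + 11·8/15
 = 1/15 + 2/3 + 12/5 + 88/15
 = 9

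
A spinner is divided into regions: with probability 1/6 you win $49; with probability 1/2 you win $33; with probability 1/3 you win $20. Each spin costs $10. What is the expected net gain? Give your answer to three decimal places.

E[payout] = 49·1/6 + 33·1/2 + 20·1/3
 = 49/6 + 33/2 + 20/3
 = 94/3
Net = 94/3 - 10 = 64/3

21.333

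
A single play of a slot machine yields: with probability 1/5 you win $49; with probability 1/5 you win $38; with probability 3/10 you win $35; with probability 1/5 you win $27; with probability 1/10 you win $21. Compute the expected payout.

E[payout] = 49·1/5 + 38·1/5 + 35·3/10 + 27·1/5 + 21·1/10
 = 49/5 + 38/5 + 21/2 + 27/5 + 21/10
 = 177/5

35.4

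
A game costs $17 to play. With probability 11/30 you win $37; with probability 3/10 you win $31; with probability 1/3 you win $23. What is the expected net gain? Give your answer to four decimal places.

13.5333

E[payout] = 37·11/30 + 31·3/10 + 23·1/3
 = 407/30 + 93/10 + 23/3
 = 458/15
Net = 458/15 - 17 = 203/15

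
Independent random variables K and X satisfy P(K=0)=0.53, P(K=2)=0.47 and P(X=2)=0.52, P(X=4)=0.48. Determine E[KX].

E[KX] = Σ_k Σ_x kx · P(K=k)P(X=x)
 = 0·0.2756 + 0·0.2544 + 4·0.2444 + 8·0.2256
 = 0 + 0 + 0.9776 + 1.8048
 = 2.7824

2.7824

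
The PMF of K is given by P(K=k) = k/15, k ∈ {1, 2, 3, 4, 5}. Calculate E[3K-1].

10

E[3K-1] = Σ (3k-1)·P(K=k)
 = 2·1/15 + 5·2/15 + 8·1/5 + 11·4/15 + 14·1/3
 = 2/15 + 2/3 + 8/5 + 44/15 + 14/3
 = 10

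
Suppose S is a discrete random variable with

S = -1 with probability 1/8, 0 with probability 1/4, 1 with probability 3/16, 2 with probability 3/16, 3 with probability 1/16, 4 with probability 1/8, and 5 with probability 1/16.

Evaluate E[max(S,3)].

3.25

E[max(S,3)] = Σ max(s,3)·P(S=s)
 = 3·1/8 + 3·1/4 + 3·3/16 + 3·3/16 + 3·1/16 + 4·1/8 + 5·1/16
 = 3/8 + 3/4 + 9/16 + 9/16 + 3/16 + 1/2 + 5/16
 = 13/4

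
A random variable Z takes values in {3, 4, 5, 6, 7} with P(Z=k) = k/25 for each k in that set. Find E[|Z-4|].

1.64

E[|Z-4|] = Σ |z-4|·P(Z=z)
 = 1·3/25 + 0·4/25 + 1·1/5 + 2·6/25 + 3·7/25
 = 3/25 + 0 + 1/5 + 12/25 + 21/25
 = 41/25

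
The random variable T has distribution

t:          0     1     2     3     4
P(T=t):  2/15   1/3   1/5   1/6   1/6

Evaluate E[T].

E[T] = Σ t·P(T=t)
 = 0·2/15 + 1·1/3 + 2·1/5 + 3·1/6 + 4·1/6
 = 0 + 1/3 + 2/5 + 1/2 + 2/3
 = 19/10

1.9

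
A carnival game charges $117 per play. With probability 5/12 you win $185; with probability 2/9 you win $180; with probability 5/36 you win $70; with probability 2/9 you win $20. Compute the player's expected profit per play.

14.25

E[payout] = 185·5/12 + 180·2/9 + 70·5/36 + 20·2/9
 = 925/12 + 40 + 175/18 + 40/9
 = 525/4
Net = 525/4 - 117 = 57/4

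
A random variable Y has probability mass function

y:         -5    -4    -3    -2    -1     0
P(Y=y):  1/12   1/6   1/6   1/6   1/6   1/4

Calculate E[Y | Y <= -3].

P(Y <= -3) = 1/12 + 1/6 + 1/6 = 5/12.
E[Y | Y <= -3] = [(-5)·1/12 + (-4)·1/6 + (-3)·1/6] / (5/12)
 = -19/12 / (5/12)
 = -19/5

-3.8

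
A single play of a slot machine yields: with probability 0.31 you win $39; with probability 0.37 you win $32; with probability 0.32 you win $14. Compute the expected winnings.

28.41

E[payout] = 39·0.31 + 32·0.37 + 14·0.32
 = 12.09 + 11.84 + 4.48
 = 28.41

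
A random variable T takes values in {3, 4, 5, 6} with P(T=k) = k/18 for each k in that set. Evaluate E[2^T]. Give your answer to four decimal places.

35.1111

E[2^T] = Σ 2^t·P(T=t)
 = 8·1/6 + 16·2/9 + 32·5/18 + 64·1/3
 = 4/3 + 32/9 + 80/9 + 64/3
 = 316/9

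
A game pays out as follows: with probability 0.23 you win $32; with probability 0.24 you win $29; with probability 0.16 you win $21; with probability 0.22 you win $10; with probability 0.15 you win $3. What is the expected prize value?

20.33

E[payout] = 32·0.23 + 29·0.24 + 21·0.16 + 10·0.22 + 3·0.15
 = 7.36 + 6.96 + 3.36 + 2.2 + 0.45
 = 20.33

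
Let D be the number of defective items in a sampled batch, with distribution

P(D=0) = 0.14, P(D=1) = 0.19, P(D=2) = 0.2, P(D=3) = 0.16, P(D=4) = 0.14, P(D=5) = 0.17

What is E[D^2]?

8.92

E[D^2] = Σ d^2·P(D=d)
 = 0·0.14 + 1·0.19 + 4·0.2 + 9·0.16 + 16·0.14 + 25·0.17
 = 0 + 0.19 + 0.8 + 1.44 + 2.24 + 4.25
 = 8.92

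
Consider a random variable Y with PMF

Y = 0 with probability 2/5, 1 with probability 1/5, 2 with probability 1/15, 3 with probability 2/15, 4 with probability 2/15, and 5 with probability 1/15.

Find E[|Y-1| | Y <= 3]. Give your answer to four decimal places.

0.9167

P(Y <= 3) = 2/5 + 1/5 + 1/15 + 2/15 = 4/5.
E[|Y-1| | Y <= 3] = [1·2/5 + 0·1/5 + 1·1/15 + 2·2/15] / (4/5)
 = 11/15 / (4/5)
 = 11/12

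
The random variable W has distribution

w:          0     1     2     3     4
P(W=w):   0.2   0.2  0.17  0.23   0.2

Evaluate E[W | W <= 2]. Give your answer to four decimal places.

P(W <= 2) = 0.2 + 0.2 + 0.17 = 0.57.
E[W | W <= 2] = [0·0.2 + 1·0.2 + 2·0.17] / 0.57
 = 0.54 / 0.57
 = 18/19

0.9474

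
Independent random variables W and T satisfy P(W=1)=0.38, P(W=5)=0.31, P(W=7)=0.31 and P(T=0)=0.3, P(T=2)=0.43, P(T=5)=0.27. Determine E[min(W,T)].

1.6362

E[min(W,T)] = Σ_w Σ_t min(w,t) · P(W=w)P(T=t)
 = 0·0.114 + 1·0.1634 + 1·0.1026 + 0·0.093 + 2·0.1333 + 5·0.0837 + 0·0.093 + 2·0.1333 + 5·0.0837
 = 0 + 0.1634 + 0.1026 + 0 + 0.2666 + 0.4185 + 0 + 0.2666 + 0.4185
 = 1.6362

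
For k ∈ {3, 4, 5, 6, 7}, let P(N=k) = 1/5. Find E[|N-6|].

1.4

E[|N-6|] = Σ |n-6|·P(N=n)
 = 3·1/5 + 2·1/5 + 1·1/5 + 0·1/5 + 1·1/5
 = 3/5 + 2/5 + 1/5 + 0 + 1/5
 = 7/5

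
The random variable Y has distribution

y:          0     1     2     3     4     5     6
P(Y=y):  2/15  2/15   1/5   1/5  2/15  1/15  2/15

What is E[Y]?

2.8

E[Y] = Σ y·P(Y=y)
 = 0·2/15 + 1·2/15 + 2·1/5 + 3·1/5 + 4·2/15 + 5·1/15 + 6·2/15
 = 0 + 2/15 + 2/5 + 3/5 + 8/15 + 1/3 + 4/5
 = 14/5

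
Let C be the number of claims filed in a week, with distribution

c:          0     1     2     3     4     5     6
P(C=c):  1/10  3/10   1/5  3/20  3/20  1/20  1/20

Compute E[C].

E[C] = Σ c·P(C=c)
 = 0·1/10 + 1·3/10 + 2·1/5 + 3·3/20 + 4·3/20 + 5·1/20 + 6·1/20
 = 0 + 3/10 + 2/5 + 9/20 + 3/5 + 1/4 + 3/10
 = 23/10

2.3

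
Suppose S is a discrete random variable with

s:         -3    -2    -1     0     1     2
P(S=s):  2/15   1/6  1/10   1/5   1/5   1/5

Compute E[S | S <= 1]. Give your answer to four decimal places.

P(S <= 1) = 2/15 + 1/6 + 1/10 + 1/5 + 1/5 = 4/5.
E[S | S <= 1] = [(-3)·2/15 + (-2)·1/6 + (-1)·1/10 + 0·1/5 + 1·1/5] / (4/5)
 = -19/30 / (4/5)
 = -19/24

-0.7917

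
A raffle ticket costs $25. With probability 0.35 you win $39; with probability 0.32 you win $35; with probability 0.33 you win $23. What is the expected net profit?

7.44

E[payout] = 39·0.35 + 35·0.32 + 23·0.33
 = 13.65 + 11.2 + 7.59
 = 32.44
Net = 32.44 - 25 = 7.44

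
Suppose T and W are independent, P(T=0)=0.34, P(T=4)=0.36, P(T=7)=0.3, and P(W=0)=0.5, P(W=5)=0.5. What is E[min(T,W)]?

1.47

E[min(T,W)] = Σ_t Σ_w min(t,w) · P(T=t)P(W=w)
 = 0·0.17 + 0·0.17 + 0·0.18 + 4·0.18 + 0·0.15 + 5·0.15
 = 0 + 0 + 0 + 0.72 + 0 + 0.75
 = 1.47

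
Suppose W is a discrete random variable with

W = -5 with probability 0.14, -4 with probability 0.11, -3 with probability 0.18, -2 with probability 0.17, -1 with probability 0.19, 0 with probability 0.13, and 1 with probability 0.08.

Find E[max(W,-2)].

E[max(W,-2)] = Σ max(w,-2)·P(W=w)
 = (-2)·0.14 + (-2)·0.11 + (-2)·0.18 + (-2)·0.17 + (-1)·0.19 + 0·0.13 + 1·0.08
 = (-0.28) + (-0.22) + (-0.36) + (-0.34) + (-0.19) + 0 + 0.08
 = -1.31

-1.31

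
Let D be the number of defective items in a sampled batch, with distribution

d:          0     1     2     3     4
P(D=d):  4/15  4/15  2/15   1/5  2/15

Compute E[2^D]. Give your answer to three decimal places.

5.067

E[2^D] = Σ 2^d·P(D=d)
 = 1·4/15 + 2·4/15 + 4·2/15 + 8·1/5 + 16·2/15
 = 4/15 + 8/15 + 8/15 + 8/5 + 32/15
 = 76/15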